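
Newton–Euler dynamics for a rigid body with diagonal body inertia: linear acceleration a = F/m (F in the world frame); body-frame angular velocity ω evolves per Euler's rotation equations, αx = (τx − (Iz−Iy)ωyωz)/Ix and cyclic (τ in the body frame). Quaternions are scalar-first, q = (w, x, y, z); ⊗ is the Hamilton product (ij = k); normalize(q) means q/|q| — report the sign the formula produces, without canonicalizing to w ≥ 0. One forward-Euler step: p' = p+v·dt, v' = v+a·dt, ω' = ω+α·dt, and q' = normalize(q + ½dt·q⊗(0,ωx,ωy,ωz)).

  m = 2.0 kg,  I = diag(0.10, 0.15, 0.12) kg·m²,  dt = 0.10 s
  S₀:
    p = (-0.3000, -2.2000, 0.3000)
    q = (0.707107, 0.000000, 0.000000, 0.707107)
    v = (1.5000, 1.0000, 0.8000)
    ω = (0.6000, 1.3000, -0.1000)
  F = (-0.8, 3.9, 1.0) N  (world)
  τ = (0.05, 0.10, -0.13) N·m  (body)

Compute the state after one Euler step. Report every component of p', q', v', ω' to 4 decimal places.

p' = (-0.1500, -2.1000, 0.3800)
q' = (0.7088, -0.0247, 0.0670, 0.7018)
v' = (1.4600, 1.1950, 0.8500)
ω' = (0.6461, 1.3659, -0.2408)

a = (-0.4000, 1.9500, 0.5000)
p' = p + v·dt = (-0.1500, -2.1000, 0.3800)
new velocity v' = (1.4600, 1.1950, 0.8500)
(τ − ω×Iω)/I = (0.4610, 0.6587, -1.4083)
ω + α·dt = (0.6461, 1.3659, -0.2408)
q⊗(0,ω) = (0.0707107, -0.4949749, 1.3435033, -0.0707107)
q' = normalize(q + ½dt·q⊗(0,ω)) = (0.7088, -0.0247, 0.0670, 0.7018)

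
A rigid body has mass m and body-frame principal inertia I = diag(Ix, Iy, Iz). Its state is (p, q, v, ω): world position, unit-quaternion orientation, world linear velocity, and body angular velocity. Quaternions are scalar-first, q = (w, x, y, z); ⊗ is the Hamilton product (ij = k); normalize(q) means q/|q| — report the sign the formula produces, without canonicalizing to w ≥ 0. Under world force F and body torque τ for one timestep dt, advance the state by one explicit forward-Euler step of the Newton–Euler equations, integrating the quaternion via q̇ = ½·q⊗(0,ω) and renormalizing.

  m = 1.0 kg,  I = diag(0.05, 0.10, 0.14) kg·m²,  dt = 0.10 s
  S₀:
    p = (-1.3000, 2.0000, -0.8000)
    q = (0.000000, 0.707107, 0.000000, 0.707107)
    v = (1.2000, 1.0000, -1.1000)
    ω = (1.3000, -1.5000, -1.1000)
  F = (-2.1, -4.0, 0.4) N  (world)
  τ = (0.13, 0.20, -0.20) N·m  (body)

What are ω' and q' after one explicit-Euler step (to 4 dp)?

α = I⁻¹(τ − ω×Iω) = (1.2800, 0.7130, -0.7321)
new body rate ω' = (1.4280, -1.4287, -1.1732)
Hamilton product q⊗(0,ω) = (-0.1414214, 1.0606605, 1.6970568, -1.0606605)
updated quaternion q' = (-0.0070, 0.7553, 0.0843, 0.6499)

ω' = (1.4280, -1.4287, -1.1732)
q' = (-0.0070, 0.7553, 0.0843, 0.6499)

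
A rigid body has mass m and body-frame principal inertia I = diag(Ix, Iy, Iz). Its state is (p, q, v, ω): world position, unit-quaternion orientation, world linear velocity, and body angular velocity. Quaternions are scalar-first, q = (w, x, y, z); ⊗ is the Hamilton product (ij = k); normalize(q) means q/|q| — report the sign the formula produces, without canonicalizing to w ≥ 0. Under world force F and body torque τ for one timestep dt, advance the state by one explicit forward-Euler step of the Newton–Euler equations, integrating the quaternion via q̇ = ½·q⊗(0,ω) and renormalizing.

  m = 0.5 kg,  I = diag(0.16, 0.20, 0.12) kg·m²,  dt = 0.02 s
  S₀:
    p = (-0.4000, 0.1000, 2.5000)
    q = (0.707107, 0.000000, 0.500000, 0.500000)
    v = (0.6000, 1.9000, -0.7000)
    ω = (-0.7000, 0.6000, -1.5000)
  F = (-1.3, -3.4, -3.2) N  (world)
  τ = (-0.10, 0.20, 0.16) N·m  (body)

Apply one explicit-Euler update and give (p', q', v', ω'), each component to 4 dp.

(τ − ω×Iω)/I = (-1.0750, 0.7900, 1.4733)
new body rate ω' = (-0.7215, 0.6158, -1.4705)
q⊗(0,ω) = (0.4500000, -1.5449749, 0.0742642, -0.7106605)
q + ½dt·q⊗(0,ω), renormalized = (0.7115, -0.0154, 0.5007, 0.4928)
linear accel F/m = (-2.6000, -6.8000, -6.4000)
p + v·dt = (-0.3880, 0.1380, 2.4860)
v' = v + a·dt = (0.5480, 1.7640, -0.8280)

p' = (-0.3880, 0.1380, 2.4860)
q' = (0.7115, -0.0154, 0.5007, 0.4928)
v' = (0.5480, 1.7640, -0.8280)
ω' = (-0.7215, 0.6158, -1.4705)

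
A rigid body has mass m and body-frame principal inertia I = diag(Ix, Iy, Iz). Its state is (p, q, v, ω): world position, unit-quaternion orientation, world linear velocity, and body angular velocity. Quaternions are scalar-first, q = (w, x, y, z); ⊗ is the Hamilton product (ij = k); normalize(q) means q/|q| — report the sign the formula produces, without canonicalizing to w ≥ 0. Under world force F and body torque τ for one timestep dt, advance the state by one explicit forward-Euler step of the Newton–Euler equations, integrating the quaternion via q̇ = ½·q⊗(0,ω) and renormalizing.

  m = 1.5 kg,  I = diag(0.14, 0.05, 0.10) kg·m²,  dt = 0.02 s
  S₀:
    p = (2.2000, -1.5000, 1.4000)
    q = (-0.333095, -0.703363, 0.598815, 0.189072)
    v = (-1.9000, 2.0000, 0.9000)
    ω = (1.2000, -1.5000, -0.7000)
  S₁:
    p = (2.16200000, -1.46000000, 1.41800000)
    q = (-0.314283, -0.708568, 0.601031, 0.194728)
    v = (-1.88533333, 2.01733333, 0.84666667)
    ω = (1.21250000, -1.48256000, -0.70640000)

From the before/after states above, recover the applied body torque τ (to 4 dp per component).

Δω = ω₁−ω₀ = (0.01250000, 0.01744000, -0.00640000)
τ = I·(Δω/dt) + ω₀×(Iω₀) = (0.1400, 0.0100, 0.1300)

τ = (0.1400, 0.0100, 0.1300)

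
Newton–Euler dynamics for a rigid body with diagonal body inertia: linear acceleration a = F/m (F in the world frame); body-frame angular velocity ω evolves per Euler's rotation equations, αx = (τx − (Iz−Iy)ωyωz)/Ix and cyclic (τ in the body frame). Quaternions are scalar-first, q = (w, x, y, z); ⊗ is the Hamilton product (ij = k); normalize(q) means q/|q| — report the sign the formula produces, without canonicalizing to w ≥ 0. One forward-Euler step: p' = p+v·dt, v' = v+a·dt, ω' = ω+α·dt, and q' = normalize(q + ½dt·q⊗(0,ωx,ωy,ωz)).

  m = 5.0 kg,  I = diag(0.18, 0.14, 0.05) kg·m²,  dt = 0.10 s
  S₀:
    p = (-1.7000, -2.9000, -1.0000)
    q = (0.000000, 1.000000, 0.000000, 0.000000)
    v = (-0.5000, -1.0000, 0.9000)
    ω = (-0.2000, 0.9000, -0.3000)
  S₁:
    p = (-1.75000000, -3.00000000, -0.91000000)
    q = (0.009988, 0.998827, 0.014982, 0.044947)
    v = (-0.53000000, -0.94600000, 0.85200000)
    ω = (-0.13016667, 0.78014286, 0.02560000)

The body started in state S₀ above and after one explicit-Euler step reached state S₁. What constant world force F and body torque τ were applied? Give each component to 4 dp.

Δv = v₁−v₀ = (-0.03000000, 0.05400000, -0.04800000)
applied force F = (-1.5000, 2.7000, -2.4000)
Δω = ω₁−ω₀ = (0.06983333, -0.11985714, 0.32560000)
gyro term ω₀×Iω₀ = (0.0243, 0.0078, 0.0072)
applied torque τ = (0.1500, -0.1600, 0.1700)

F = (-1.5000, 2.7000, -2.4000)
τ = (0.1500, -0.1600, 0.1700)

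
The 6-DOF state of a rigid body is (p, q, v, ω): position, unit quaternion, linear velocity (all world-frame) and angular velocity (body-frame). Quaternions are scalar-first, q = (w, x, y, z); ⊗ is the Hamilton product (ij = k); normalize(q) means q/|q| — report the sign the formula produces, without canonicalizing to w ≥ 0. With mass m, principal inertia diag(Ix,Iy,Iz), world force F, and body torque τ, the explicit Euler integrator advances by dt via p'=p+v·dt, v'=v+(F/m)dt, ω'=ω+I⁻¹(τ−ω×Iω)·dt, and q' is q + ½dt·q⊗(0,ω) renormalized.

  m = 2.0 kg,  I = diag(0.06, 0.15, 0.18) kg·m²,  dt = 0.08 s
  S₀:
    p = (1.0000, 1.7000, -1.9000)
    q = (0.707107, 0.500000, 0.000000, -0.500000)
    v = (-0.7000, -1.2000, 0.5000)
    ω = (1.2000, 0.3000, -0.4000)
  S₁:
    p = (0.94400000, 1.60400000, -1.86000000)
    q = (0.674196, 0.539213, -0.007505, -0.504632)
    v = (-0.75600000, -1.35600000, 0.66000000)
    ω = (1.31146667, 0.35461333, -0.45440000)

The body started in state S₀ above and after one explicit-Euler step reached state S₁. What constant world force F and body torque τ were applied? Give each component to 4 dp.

F = (-1.4000, -3.9000, 4.0000)
τ = (0.0800, 0.1600, -0.0900)

v₁ − v₀ = (-0.05600000, -0.15600000, 0.16000000)
applied force F = (-1.4000, -3.9000, 4.0000)
ω₁ − ω₀ = (0.11146667, 0.05461333, -0.05440000)
precession coupling = (-0.0036, 0.0576, 0.0324)
applied torque τ = (0.0800, 0.1600, -0.0900)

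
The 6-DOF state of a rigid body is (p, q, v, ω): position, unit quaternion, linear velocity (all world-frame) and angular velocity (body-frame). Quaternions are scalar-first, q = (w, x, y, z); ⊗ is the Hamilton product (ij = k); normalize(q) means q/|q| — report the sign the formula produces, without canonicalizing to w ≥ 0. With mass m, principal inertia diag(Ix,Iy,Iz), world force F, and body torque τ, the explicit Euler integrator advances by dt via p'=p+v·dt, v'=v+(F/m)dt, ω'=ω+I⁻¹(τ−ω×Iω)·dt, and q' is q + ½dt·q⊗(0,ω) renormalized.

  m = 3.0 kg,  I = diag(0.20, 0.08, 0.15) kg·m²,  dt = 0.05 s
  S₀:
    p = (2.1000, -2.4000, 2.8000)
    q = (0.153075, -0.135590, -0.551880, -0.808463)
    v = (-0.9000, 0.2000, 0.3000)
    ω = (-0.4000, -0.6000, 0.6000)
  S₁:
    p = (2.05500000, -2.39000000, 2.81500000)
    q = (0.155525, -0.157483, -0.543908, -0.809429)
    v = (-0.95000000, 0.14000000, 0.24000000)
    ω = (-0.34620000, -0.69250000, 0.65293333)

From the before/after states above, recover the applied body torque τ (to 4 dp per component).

Δω = ω₁−ω₀ = (0.05380000, -0.09250000, 0.05293333)
applied torque τ = (0.1900, -0.1600, 0.1300)

τ = (0.1900, -0.1600, 0.1300)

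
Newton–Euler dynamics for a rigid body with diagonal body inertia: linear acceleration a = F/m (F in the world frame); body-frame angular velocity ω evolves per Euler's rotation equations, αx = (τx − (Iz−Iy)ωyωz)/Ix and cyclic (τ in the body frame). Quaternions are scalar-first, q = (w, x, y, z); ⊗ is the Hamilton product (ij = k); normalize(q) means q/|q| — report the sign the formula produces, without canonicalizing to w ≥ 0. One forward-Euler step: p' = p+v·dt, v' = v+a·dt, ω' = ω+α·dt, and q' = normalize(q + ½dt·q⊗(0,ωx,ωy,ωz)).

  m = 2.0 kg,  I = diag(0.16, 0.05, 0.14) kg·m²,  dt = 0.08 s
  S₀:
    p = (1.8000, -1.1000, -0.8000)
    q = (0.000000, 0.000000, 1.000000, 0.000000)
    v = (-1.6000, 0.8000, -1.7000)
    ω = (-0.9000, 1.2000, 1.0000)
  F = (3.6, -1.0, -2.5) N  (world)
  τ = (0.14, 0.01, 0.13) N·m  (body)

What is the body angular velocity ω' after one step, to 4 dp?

ω' = (-0.8840, 1.2448, 1.0064)

precession coupling ω×(Iω) = (0.1080, -0.0180, 0.1188)
(τ − ω×Iω)/I = (0.2000, 0.5600, 0.0800)
new body rate ω' = (-0.8840, 1.2448, 1.0064)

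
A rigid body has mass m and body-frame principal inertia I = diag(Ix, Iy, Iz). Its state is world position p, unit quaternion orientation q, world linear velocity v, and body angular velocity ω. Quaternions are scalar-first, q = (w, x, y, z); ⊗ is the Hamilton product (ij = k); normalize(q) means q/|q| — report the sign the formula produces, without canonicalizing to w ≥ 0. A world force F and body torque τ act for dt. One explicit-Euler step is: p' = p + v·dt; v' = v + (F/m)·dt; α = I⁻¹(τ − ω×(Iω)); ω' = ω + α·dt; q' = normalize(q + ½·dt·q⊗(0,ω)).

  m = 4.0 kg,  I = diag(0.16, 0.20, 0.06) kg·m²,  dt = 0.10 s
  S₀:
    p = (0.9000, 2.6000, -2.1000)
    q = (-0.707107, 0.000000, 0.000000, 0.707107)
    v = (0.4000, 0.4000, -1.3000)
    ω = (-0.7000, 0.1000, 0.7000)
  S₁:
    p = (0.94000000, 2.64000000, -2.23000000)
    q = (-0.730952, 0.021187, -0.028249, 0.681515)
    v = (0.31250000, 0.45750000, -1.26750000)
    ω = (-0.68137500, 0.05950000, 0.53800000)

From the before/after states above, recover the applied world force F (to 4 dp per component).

F = (-3.5000, 2.3000, 1.3000)

velocity change Δv = (-0.08750000, 0.05750000, 0.03250000)
F = m·Δv/dt = (-3.5000, 2.3000, 1.3000)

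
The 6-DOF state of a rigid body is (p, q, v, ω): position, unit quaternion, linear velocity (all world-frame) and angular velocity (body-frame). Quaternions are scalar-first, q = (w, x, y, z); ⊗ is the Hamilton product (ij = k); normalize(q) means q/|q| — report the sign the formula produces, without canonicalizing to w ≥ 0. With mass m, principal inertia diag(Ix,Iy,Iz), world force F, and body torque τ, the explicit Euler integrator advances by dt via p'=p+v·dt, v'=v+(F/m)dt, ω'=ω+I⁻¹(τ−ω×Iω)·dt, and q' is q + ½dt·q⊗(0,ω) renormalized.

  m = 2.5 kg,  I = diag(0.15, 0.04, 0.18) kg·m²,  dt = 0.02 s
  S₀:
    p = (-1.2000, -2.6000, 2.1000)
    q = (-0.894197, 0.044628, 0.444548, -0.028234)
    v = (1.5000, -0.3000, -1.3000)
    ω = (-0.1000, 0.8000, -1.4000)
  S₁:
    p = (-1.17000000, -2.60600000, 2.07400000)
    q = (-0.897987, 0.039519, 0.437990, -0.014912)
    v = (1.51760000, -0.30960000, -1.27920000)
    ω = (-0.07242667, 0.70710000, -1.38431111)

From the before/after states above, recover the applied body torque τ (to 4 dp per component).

τ = (0.0500, -0.1900, 0.1500)

Δω = ω₁−ω₀ = (0.02757333, -0.09290000, 0.01568889)
gyro term ω₀×Iω₀ = (-0.1568, -0.0042, 0.0088)
τ = I·(Δω/dt) + ω₀×(Iω₀) = (0.0500, -0.1900, 0.1500)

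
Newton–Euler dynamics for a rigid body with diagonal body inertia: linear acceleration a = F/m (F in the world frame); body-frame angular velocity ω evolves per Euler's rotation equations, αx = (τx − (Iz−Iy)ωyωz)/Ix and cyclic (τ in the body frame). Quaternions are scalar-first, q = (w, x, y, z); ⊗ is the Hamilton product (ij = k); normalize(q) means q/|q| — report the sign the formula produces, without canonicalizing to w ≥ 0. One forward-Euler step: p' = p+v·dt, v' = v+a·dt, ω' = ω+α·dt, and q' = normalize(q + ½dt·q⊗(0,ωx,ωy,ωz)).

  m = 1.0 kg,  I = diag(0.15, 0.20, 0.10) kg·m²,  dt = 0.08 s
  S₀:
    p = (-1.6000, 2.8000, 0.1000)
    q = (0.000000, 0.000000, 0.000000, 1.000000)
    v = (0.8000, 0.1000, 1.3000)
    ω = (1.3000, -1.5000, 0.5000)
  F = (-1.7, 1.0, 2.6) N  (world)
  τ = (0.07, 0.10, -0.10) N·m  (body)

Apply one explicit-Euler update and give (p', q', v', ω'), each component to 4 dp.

p' = (-1.5360, 2.8080, 0.2040)
q' = (-0.0199, 0.0598, 0.0518, 0.9967)
v' = (0.6640, 0.1800, 1.5080)
ω' = (1.2973, -1.4730, 0.4980)

precession coupling ω×(Iω) = (0.0750, 0.0325, -0.0975)
α = I⁻¹(τ − ω×Iω) = (-0.0333, 0.3375, -0.0250)
ω + α·dt = (1.2973, -1.4730, 0.4980)
2q̇ = q⊗(0,ω) = (-0.5000000, 1.5000000, 1.3000000, 0.0000000)
q + ½dt·q⊗(0,ω), renormalized = (-0.0199, 0.0598, 0.0518, 0.9967)
linear accel F/m = (-1.7000, 1.0000, 2.6000)
new position p' = (-1.5360, 2.8080, 0.2040)
new velocity v' = (0.6640, 0.1800, 1.5080)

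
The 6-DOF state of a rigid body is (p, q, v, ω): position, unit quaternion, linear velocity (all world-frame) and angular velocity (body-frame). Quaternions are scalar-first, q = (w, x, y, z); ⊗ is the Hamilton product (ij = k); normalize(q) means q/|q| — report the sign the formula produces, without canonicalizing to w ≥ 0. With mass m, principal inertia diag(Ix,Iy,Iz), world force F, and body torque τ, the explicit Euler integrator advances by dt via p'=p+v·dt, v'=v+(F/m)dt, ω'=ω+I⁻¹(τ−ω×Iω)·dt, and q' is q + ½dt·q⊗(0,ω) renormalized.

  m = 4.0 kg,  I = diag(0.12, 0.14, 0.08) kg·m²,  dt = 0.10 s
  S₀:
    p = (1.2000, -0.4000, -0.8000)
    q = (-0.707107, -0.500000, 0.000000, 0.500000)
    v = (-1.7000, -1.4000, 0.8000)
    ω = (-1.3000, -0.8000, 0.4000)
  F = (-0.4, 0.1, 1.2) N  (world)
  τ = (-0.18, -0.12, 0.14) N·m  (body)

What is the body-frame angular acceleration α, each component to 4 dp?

α = (-1.6600, -0.7086, 1.4900)

precession coupling ω×(Iω) = (0.0192, -0.0208, 0.0208)
(τ − ω×Iω)/I = (-1.6600, -0.7086, 1.4900)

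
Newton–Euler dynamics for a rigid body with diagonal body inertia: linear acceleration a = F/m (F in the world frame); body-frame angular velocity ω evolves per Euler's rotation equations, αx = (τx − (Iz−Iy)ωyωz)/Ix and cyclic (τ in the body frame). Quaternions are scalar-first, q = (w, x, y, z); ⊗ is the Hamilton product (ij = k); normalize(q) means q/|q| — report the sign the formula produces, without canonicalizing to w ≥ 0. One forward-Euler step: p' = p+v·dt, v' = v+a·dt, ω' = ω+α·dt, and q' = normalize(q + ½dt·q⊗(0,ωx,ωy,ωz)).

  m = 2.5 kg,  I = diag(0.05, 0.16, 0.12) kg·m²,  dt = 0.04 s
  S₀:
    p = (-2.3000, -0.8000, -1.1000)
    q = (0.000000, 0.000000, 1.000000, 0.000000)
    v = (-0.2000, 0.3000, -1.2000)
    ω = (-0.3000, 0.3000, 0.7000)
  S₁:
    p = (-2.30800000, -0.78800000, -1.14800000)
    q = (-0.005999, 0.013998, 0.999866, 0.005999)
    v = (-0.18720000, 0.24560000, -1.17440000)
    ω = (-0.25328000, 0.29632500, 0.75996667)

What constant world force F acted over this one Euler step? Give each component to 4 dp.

F = (0.8000, -3.4000, 1.6000)

velocity change Δv = (0.01280000, -0.05440000, 0.02560000)
applied force F = (0.8000, -3.4000, 1.6000)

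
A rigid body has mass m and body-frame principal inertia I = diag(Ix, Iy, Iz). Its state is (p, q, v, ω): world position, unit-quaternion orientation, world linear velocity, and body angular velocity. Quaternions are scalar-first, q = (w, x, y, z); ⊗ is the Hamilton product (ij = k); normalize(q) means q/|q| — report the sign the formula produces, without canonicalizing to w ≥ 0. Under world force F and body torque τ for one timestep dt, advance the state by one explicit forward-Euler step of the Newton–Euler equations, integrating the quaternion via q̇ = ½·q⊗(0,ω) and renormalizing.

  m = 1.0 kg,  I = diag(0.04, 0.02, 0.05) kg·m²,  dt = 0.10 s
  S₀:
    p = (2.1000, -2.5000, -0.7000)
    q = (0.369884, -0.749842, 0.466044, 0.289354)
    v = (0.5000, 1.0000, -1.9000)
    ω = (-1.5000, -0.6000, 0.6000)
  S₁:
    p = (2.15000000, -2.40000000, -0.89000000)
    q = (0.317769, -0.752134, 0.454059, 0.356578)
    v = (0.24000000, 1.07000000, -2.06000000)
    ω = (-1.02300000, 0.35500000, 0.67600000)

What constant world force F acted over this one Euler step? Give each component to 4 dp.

velocity change Δv = (-0.26000000, 0.07000000, -0.16000000)
F = m·Δv/dt = (-2.6000, 0.7000, -1.6000)

F = (-2.6000, 0.7000, -1.6000)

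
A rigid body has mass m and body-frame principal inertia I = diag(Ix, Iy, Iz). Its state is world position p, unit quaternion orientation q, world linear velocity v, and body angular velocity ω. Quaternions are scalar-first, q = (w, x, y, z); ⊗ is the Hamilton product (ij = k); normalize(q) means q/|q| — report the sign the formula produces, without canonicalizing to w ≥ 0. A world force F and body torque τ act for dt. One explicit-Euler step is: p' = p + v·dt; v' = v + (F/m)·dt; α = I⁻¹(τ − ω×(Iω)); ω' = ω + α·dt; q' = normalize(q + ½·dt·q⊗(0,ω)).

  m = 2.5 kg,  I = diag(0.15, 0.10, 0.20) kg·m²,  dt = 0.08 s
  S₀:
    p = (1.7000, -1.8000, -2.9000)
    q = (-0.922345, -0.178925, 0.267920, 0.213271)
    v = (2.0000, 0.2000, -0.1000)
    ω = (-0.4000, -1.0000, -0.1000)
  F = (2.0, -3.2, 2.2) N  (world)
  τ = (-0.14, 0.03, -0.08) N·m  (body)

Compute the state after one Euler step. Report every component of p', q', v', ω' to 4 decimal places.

precession coupling ω×(Iω) = (0.0100, -0.0020, -0.0200)
(τ − ω×Iω)/I = (-1.0000, 0.3200, -0.3000)
ω' = ω + α·dt = (-0.4800, -0.9744, -0.1240)
q⊗(0,ω) = (0.2176771, 0.5554170, 0.8191441, 0.3783275)
q' = normalize(q + ½dt·q⊗(0,ω)) = (-0.9128, -0.1566, 0.3004, 0.2282)
a = F/m = (0.8000, -1.2800, 0.8800)
p + v·dt = (1.8600, -1.7840, -2.9080)
new velocity v' = (2.0640, 0.0976, -0.0296)

p' = (1.8600, -1.7840, -2.9080)
q' = (-0.9128, -0.1566, 0.3004, 0.2282)
v' = (2.0640, 0.0976, -0.0296)
ω' = (-0.4800, -0.9744, -0.1240)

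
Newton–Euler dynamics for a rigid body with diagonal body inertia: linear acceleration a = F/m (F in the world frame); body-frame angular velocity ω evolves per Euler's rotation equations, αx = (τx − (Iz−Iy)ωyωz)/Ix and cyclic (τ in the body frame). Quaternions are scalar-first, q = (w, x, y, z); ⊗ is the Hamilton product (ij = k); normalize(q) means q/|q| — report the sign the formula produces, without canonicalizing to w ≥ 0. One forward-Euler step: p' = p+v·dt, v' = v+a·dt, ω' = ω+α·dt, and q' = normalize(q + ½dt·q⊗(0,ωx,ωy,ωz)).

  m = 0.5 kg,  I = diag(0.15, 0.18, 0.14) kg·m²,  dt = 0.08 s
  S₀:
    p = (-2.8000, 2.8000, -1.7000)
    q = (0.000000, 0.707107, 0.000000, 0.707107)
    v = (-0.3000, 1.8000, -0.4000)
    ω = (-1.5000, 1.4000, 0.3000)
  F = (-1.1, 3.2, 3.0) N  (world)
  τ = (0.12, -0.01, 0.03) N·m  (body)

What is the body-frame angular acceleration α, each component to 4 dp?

α = (0.9120, -0.0306, 0.6643)

precession coupling ω×(Iω) = (-0.0168, -0.0045, -0.0630)
angular accel α = (0.9120, -0.0306, 0.6643)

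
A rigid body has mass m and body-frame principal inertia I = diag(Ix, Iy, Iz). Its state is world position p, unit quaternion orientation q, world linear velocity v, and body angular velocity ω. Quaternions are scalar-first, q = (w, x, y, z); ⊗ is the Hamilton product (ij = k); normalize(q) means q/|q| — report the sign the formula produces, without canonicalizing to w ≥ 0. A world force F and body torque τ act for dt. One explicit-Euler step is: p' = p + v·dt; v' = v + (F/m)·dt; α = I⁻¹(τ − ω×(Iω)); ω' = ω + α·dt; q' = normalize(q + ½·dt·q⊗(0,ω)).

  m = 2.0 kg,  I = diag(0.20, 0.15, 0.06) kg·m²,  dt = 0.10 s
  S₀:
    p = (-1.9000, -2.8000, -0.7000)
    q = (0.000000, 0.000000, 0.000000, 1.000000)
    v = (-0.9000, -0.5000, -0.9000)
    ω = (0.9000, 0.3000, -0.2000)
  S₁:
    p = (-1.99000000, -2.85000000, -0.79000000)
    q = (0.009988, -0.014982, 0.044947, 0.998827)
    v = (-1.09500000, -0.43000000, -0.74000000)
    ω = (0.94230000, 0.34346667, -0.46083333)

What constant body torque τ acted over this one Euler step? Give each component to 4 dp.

ω₁ − ω₀ = (0.04230000, 0.04346667, -0.26083333)
gyro term ω₀×Iω₀ = (0.0054, -0.0252, -0.0135)
I·α + gyro = (0.0900, 0.0400, -0.1700)

τ = (0.0900, 0.0400, -0.1700)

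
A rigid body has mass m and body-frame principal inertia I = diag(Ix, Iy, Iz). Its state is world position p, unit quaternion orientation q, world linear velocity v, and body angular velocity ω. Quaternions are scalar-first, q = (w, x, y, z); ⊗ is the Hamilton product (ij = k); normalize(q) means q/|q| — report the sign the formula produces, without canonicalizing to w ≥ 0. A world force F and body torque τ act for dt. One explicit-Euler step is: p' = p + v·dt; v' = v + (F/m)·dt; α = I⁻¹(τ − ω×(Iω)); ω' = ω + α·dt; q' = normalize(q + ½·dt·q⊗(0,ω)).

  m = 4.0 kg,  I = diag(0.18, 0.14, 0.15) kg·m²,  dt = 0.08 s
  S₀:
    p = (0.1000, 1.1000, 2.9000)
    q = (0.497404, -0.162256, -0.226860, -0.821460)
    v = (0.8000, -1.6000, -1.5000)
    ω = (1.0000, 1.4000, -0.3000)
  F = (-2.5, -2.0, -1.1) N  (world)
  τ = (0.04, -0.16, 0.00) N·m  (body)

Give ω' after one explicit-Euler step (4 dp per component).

ω' = (1.0196, 1.3137, -0.2701)

gyro term ω×Iω = (-0.0042, -0.0090, -0.0560)
(τ − ω×Iω)/I = (0.2456, -1.0786, 0.3733)
ω + α·dt = (1.0196, 1.3137, -0.2701)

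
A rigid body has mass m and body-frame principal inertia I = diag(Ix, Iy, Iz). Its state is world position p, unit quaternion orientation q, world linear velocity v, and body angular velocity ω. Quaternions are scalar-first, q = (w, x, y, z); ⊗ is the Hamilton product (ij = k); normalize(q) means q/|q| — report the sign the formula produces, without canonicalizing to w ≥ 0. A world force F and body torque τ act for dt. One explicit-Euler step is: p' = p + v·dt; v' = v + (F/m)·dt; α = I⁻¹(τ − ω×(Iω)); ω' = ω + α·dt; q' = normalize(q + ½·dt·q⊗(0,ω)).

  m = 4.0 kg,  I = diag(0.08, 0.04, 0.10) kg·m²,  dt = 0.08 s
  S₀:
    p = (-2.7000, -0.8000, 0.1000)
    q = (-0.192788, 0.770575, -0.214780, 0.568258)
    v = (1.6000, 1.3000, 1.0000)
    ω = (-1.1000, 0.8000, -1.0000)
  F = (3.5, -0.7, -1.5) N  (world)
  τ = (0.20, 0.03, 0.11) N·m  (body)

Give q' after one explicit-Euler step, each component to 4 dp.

q' = (-0.1290, 0.7677, -0.2146, 0.5898)

q⊗(0,ω) = (1.5877145, -0.0277596, -0.0087392, 0.5729900)
q + ½dt·q⊗(0,ω), renormalized = (-0.1290, 0.7677, -0.2146, 0.5898)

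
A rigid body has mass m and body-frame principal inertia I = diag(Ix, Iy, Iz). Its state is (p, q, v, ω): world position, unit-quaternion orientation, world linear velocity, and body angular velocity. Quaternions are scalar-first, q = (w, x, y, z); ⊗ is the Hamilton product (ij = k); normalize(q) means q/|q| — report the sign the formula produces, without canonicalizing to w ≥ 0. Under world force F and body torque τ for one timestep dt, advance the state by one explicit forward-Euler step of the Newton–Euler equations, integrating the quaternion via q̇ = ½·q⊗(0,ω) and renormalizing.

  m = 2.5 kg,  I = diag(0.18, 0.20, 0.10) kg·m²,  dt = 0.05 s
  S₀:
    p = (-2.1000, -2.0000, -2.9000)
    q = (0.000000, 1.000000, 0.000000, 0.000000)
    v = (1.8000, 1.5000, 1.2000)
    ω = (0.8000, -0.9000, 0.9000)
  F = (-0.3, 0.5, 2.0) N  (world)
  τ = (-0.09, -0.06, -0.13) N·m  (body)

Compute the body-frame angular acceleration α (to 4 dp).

α = (-0.9500, -0.5880, -1.1560)

gyro term ω×Iω = (0.0810, 0.0576, -0.0144)
angular accel α = (-0.9500, -0.5880, -1.1560)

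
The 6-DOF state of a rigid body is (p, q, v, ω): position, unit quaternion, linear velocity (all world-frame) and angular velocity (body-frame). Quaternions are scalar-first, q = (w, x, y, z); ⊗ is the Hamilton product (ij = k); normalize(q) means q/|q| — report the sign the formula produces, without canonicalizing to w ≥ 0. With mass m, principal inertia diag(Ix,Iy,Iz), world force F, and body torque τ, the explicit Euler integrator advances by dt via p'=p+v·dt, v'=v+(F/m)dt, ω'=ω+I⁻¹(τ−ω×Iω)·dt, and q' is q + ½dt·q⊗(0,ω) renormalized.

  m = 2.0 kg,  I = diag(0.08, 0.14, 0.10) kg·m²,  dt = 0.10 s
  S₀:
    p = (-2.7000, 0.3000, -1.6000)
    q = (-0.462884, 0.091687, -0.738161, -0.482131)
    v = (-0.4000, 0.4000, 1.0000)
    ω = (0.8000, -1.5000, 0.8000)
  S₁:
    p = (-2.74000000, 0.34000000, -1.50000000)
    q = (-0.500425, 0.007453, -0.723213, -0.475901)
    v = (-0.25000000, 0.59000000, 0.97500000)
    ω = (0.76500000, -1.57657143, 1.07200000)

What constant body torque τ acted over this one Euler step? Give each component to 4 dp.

ω₁ − ω₀ = (-0.03500000, -0.07657143, 0.27200000)
precession coupling = (0.0480, -0.0128, -0.0720)
τ = I·(Δω/dt) + ω₀×(Iω₀) = (0.0200, -0.1200, 0.2000)

τ = (0.0200, -0.1200, 0.2000)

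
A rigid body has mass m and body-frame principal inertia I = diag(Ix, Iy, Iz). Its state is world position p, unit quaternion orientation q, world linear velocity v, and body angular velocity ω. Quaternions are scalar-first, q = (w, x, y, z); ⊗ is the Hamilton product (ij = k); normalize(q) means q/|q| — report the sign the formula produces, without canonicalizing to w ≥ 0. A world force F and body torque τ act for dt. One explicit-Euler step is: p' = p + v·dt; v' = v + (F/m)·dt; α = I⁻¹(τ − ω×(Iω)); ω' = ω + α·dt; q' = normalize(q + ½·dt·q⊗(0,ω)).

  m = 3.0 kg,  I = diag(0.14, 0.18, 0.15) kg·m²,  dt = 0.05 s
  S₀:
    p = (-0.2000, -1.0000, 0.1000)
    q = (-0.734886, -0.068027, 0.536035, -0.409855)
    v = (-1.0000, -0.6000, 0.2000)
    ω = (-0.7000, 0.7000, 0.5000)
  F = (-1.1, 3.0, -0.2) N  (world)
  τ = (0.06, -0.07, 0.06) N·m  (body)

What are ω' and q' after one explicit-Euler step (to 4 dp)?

α = I⁻¹(τ − ω×Iω) = (0.5036, -0.4083, 0.5307)
new body rate ω' = (-0.6748, 0.6796, 0.5265)
2q̇ = q⊗(0,ω) = (-0.2179159, 1.0693362, -0.1935082, -0.0398374)
q + ½dt·q⊗(0,ω), renormalized = (-0.7400, -0.0413, 0.5310, -0.4107)

ω' = (-0.6748, 0.6796, 0.5265)
q' = (-0.7400, -0.0413, 0.5310, -0.4107)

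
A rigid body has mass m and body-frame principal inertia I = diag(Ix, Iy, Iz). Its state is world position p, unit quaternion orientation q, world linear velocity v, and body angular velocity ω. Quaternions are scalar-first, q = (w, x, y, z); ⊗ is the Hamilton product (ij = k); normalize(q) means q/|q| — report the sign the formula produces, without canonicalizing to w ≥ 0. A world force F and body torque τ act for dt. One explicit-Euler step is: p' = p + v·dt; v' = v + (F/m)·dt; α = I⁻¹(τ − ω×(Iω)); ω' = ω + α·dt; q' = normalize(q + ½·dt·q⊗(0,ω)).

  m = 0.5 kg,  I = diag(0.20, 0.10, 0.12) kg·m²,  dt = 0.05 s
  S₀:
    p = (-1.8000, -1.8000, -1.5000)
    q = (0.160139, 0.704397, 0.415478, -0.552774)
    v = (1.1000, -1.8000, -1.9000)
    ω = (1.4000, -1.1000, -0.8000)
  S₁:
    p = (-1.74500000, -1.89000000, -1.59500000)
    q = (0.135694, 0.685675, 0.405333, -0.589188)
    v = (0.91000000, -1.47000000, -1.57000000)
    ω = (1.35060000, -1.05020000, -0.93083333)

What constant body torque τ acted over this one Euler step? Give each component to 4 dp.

τ = (-0.1800, 0.0100, -0.1600)

Δω = ω₁−ω₀ = (-0.04940000, 0.04980000, -0.13083333)
I·α + gyro = (-0.1800, 0.0100, -0.1600)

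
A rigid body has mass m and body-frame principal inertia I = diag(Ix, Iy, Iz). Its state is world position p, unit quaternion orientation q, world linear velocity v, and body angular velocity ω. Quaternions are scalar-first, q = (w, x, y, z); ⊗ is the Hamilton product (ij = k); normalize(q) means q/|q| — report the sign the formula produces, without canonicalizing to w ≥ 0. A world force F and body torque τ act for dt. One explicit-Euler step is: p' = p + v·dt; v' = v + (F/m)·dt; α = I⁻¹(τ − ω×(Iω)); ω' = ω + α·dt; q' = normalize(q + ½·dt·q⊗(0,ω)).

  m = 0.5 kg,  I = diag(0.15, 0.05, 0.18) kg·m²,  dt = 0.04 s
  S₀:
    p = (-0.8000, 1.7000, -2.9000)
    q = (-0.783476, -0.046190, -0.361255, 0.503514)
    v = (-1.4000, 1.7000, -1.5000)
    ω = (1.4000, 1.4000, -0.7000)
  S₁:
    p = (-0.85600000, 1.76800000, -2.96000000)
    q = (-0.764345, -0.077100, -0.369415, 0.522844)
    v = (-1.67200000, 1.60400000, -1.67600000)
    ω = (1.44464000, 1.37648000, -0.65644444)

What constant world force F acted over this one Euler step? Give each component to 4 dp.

Δv = v₁−v₀ = (-0.27200000, -0.09600000, -0.17600000)
m·(v₁−v₀)/dt = (-3.4000, -1.2000, -2.2000)

F = (-3.4000, -1.2000, -2.2000)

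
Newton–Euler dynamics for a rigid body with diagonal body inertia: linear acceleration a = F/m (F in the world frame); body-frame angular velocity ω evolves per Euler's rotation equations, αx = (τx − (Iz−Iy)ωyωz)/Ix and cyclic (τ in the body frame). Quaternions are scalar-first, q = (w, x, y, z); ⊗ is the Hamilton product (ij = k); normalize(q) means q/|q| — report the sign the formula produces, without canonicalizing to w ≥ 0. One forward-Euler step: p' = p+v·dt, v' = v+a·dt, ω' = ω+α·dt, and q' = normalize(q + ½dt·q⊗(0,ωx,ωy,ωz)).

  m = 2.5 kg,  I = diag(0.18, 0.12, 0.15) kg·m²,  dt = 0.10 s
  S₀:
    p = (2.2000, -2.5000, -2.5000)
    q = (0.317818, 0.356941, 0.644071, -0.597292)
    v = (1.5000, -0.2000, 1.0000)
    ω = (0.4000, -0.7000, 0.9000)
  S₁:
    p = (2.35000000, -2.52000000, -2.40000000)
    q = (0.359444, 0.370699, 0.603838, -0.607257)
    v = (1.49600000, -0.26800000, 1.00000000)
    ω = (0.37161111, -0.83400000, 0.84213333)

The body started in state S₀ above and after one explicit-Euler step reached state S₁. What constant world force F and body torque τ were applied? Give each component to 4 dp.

ω₁ − ω₀ = (-0.02838889, -0.13400000, -0.05786667)
I·α + gyro = (-0.0700, -0.1500, -0.0700)
velocity change Δv = (-0.00400000, -0.06800000, 0.00000000)
m·(v₁−v₀)/dt = (-0.1000, -1.7000, 0.0000)

F = (-0.1000, -1.7000, 0.0000)
τ = (-0.0700, -0.1500, -0.0700)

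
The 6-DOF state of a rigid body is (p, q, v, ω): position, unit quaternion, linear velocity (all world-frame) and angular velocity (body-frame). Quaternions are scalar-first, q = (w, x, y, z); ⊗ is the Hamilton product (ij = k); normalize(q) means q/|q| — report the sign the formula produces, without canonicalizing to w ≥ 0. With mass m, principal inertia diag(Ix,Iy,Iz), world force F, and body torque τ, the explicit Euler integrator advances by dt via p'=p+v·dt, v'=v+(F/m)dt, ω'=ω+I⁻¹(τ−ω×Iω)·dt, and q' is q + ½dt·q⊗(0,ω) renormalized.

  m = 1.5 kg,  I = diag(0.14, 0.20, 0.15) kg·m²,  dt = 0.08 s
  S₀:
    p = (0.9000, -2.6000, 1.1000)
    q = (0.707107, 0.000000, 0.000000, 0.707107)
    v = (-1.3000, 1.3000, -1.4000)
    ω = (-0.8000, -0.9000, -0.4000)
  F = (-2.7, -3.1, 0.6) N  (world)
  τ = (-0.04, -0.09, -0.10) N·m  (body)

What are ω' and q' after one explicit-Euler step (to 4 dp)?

precession coupling ω×(Iω) = (-0.0180, -0.0032, 0.0432)
angular accel α = (-0.1571, -0.4340, -0.9547)
ω + α·dt = (-0.8126, -0.9347, -0.4764)
Hamilton product q⊗(0,ω) = (0.2828428, 0.0707107, -1.2020819, -0.2828428)
q' = normalize(q + ½dt·q⊗(0,ω)) = (0.7175, 0.0028, -0.0480, 0.6949)

ω' = (-0.8126, -0.9347, -0.4764)
q' = (0.7175, 0.0028, -0.0480, 0.6949)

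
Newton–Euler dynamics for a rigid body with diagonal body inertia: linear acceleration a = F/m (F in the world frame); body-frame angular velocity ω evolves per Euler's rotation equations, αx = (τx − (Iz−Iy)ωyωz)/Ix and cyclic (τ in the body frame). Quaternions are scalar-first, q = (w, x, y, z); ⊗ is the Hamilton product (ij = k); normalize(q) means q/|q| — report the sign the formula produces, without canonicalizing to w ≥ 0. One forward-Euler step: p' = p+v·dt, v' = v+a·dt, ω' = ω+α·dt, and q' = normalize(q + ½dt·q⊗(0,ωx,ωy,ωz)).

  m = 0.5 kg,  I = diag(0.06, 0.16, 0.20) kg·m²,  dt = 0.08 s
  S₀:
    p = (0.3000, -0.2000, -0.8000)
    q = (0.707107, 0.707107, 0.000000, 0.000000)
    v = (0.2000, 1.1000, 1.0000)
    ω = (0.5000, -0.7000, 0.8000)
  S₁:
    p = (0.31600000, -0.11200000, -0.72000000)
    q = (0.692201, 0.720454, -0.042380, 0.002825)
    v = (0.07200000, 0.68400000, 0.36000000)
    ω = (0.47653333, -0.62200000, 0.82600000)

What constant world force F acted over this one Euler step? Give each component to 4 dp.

velocity change Δv = (-0.12800000, -0.41600000, -0.64000000)
F = m·Δv/dt = (-0.8000, -2.6000, -4.0000)

F = (-0.8000, -2.6000, -4.0000)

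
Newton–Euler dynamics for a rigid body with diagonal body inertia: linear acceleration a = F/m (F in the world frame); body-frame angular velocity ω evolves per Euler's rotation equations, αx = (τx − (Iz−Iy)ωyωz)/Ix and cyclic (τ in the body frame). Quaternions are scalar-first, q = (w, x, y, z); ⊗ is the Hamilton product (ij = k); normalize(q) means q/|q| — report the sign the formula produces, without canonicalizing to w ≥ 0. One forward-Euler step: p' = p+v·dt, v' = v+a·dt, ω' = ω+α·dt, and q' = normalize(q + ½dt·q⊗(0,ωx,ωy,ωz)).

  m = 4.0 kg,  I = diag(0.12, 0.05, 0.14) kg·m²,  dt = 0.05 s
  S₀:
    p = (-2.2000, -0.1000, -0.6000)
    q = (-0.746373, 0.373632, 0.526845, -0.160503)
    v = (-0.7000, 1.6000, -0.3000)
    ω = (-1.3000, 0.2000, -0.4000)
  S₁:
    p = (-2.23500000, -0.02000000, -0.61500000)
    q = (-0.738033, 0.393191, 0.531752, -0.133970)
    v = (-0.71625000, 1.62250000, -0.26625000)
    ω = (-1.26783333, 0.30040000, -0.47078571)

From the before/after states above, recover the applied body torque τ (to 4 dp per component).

Δω = ω₁−ω₀ = (0.03216667, 0.10040000, -0.07078571)
precession coupling = (-0.0072, -0.0104, 0.0182)
I·α + gyro = (0.0700, 0.0900, -0.1800)

τ = (0.0700, 0.0900, -0.1800)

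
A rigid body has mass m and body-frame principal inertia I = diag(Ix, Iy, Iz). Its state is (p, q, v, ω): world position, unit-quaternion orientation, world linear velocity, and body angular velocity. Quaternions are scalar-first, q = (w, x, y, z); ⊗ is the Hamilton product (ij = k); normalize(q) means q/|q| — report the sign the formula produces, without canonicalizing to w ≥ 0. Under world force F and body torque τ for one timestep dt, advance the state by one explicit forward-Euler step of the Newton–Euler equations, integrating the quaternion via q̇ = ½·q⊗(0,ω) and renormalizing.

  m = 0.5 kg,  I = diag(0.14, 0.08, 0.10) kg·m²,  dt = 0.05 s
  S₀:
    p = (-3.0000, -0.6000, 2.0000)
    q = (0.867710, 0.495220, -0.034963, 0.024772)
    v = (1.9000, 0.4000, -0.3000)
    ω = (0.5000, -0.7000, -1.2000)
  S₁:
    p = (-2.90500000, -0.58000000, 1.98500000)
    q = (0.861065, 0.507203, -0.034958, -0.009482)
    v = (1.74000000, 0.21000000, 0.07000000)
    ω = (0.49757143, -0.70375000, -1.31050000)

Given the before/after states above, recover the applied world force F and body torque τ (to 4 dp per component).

F = (-1.6000, -1.9000, 3.7000)
τ = (0.0100, -0.0300, -0.2000)

rate change Δω = (-0.00242857, -0.00375000, -0.11050000)
gyro term ω₀×Iω₀ = (0.0168, -0.0240, 0.0210)
I·α + gyro = (0.0100, -0.0300, -0.2000)
Δv = v₁−v₀ = (-0.16000000, -0.19000000, 0.37000000)
applied force F = (-1.6000, -1.9000, 3.7000)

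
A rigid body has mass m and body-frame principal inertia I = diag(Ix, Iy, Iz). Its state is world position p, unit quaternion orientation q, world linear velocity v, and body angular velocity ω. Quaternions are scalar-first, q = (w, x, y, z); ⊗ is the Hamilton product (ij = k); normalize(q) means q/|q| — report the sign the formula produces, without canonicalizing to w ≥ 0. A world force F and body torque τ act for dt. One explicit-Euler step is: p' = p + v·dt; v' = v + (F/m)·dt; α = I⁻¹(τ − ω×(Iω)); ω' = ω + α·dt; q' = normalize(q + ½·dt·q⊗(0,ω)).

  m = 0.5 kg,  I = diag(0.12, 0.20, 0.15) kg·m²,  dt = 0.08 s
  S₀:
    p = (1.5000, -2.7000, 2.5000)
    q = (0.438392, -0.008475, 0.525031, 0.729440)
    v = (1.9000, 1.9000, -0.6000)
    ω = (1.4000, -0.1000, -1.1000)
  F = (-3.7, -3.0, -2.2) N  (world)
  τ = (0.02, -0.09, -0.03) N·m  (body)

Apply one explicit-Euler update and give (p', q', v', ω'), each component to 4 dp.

gyro term ω×Iω = (-0.0055, 0.0462, -0.0112)
(τ − ω×Iω)/I = (0.2125, -0.6810, -0.1253)
new body rate ω' = (1.4170, -0.1545, -1.1100)
q⊗(0,ω) = (0.8667521, 0.1091587, 0.9680543, -1.2164271)
updated quaternion q' = (0.4719, -0.0041, 0.5623, 0.6791)
linear accel F/m = (-7.4000, -6.0000, -4.4000)
new position p' = (1.6520, -2.5480, 2.4520)
v + (F/m)dt = (1.3080, 1.4200, -0.9520)

p' = (1.6520, -2.5480, 2.4520)
q' = (0.4719, -0.0041, 0.5623, 0.6791)
v' = (1.3080, 1.4200, -0.9520)
ω' = (1.4170, -0.1545, -1.1100)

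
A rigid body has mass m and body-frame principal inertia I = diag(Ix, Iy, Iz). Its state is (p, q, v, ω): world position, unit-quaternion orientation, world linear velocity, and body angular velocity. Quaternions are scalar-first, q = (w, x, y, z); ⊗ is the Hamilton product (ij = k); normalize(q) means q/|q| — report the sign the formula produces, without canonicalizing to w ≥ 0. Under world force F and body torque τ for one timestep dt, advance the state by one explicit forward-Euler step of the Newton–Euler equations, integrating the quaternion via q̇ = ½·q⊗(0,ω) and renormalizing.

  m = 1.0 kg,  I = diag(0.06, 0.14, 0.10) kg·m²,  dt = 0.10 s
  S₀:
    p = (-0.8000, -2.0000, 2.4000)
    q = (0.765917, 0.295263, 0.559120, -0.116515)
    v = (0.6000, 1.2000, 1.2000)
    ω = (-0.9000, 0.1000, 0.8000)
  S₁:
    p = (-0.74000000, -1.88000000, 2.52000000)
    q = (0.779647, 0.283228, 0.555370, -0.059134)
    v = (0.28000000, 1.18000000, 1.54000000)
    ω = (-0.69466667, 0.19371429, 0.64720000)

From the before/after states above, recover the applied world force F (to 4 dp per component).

Δv = v₁−v₀ = (-0.32000000, -0.02000000, 0.34000000)
F = m·Δv/dt = (-3.2000, -0.2000, 3.4000)

F = (-3.2000, -0.2000, 3.4000)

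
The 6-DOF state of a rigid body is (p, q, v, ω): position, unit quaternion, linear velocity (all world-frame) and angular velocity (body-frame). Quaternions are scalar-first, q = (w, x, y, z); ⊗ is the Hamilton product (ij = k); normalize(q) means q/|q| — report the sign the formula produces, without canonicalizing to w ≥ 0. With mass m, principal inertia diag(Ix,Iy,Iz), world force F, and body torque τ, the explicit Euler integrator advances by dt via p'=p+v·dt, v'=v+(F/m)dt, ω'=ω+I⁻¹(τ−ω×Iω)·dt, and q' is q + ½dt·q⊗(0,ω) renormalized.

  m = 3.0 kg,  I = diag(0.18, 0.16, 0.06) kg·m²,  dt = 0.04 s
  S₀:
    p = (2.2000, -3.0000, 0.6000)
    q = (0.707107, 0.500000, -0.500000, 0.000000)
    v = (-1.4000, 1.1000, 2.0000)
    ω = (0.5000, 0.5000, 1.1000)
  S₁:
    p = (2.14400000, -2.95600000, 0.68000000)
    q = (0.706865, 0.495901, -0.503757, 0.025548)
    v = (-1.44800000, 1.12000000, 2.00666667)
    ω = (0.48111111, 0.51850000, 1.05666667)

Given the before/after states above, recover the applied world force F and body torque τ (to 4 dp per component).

rate change Δω = (-0.01888889, 0.01850000, -0.04333333)
gyro term ω₀×Iω₀ = (-0.0550, 0.0660, -0.0050)
I·α + gyro = (-0.1400, 0.1400, -0.0700)
v₁ − v₀ = (-0.04800000, 0.02000000, 0.00666667)
m·(v₁−v₀)/dt = (-3.6000, 1.5000, 0.5000)

F = (-3.6000, 1.5000, 0.5000)
τ = (-0.1400, 0.1400, -0.0700)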